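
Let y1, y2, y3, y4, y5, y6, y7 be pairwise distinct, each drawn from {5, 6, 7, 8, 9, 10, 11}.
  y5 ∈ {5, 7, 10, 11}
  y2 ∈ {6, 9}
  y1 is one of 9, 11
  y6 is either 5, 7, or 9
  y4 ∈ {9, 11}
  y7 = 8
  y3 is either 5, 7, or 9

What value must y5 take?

10

y7 has just one choice, so y7 = 8.
The 6 still-open variables draw from only 6 values {5, 6, 7, 9, 10, 11}, so each is used; only y2 can be 6, hence y2 = 6.
Among the 5 still-open variables, 10 fits only y5 (and all 5 values in {5, 7, 9, 10, 11} must be used), so y5 = 10.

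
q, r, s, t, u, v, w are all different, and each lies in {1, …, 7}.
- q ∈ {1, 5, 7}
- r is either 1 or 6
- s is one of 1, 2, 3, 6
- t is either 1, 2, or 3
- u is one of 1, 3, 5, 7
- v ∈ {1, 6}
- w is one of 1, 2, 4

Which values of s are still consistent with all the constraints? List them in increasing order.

Among the 7 variables, 4 fits only w (and all 7 values in {1, 2, 3, 4, 5, 6, 7} must be used), so w = 4.
The 2 variables r and v are confined to {1, 6}, which locks those values in; drop them from q, s, t, u.
s and t share exactly the 2 values {2, 3}; by pigeonhole those values go to them, so strike 2, 3 from u.
No further eliminations apply; s can still be any of 2, 3.

2, 3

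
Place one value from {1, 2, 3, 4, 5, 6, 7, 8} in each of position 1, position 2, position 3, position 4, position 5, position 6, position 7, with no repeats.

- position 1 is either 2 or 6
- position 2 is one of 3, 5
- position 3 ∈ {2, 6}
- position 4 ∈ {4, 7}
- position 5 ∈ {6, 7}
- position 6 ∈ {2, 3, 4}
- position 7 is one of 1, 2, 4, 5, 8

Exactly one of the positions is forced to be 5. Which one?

position 1 and position 3 between them cover only {2, 6} — a naked pair. Remove those values from position 5, position 6, position 7.
position 5 has just one choice, so position 5 = 7. Remove 7 from position 4.
position 4 must be 4 (only option left). So position 6, position 7 can't be 4.
position 6's domain is down to {3}, so position 6 = 3. Eliminate 3 elsewhere: position 2.
So 5 goes to position 2.

position 2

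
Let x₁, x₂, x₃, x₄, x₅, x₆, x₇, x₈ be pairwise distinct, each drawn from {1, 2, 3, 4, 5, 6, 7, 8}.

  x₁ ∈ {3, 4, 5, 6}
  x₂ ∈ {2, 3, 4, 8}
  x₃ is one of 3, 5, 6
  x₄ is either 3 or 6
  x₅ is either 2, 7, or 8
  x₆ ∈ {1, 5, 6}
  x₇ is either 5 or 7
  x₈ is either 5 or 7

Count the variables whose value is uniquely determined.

The 8 variables together cover exactly {1, 2, 3, 4, 5, 6, 7, 8} — 8 values for 8 variables — and 1 appears only in x₆'s list, so x₆ = 1.
x₇ and x₈ between them cover only {5, 7} — a naked pair. Remove those values from x₁, x₃, x₅.
x₃ and x₄ between them cover only {3, 6} — a naked pair. Remove those values from x₁, x₂.
x₁ must be 4 (only option left). Remove 4 from x₂.
Determined: x₁=4, x₆=1. The other variables each still have more than one consistent value. That makes 2.

2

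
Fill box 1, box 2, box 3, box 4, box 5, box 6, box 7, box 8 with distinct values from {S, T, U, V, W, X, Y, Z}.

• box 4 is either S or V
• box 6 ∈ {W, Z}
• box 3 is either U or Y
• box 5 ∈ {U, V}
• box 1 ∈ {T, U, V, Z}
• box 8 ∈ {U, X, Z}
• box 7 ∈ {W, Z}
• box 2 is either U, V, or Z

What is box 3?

The 8 variables together cover exactly {S, T, U, V, W, X, Y, Z} — 8 values for 8 variables — and S appears only in box 4's list, so box 4 = S.
Among the 7 still-open variables, T fits only box 1 (and all 7 values in {T, U, V, W, X, Y, Z} must be used), so box 1 = T.
The 6 still-open variables together cover exactly {U, V, W, X, Y, Z} — 6 values for 6 variables — and X appears only in box 8's list, so box 8 = X.
Among the 5 still-open variables, Y fits only box 3 (and all 5 values in {U, V, W, Y, Z} must be used), so box 3 = Y.

Y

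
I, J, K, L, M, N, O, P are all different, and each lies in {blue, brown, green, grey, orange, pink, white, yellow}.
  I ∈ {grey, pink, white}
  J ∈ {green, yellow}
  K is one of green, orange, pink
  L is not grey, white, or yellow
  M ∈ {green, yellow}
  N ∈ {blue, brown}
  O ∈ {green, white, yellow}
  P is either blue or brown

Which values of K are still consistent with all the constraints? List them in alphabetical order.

orange, pink

Among the 8 variables, grey fits only I (and all 8 values in {blue, brown, green, grey, orange, pink, white, yellow} must be used), so I = grey.
Among the 7 still-open variables, white fits only O (and all 7 values in {blue, brown, green, orange, pink, white, yellow} must be used), so O = white.
J and M share exactly the 2 values {green, yellow}; by pigeonhole those values go to them, so strike green, yellow from K, L.
N and P between them cover only {blue, brown} — a naked pair. Remove those values from L.
No further eliminations apply; K can still be any of orange, pink.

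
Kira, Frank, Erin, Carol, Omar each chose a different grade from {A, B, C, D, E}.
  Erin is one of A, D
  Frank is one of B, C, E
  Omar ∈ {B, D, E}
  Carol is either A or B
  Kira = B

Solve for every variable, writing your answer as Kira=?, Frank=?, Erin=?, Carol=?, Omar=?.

Kira=B, Frank=C, Erin=D, Carol=A, Omar=E

Kira must be B (only option left). So Frank, Carol, Omar can't be B.
Carol's domain is down to {A}, so Carol = A. So Erin can't be A.
Erin has just one choice, so Erin = D. Remove D from Omar.
Omar has just one choice, so Omar = E. Eliminate E elsewhere: Frank.
Frank must be C (only option left).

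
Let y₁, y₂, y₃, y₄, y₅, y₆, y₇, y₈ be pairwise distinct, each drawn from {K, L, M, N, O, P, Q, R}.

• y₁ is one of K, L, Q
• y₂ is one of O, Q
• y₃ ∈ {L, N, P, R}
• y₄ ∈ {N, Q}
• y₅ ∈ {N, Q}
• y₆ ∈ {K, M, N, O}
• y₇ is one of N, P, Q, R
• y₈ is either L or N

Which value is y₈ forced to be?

The 8 variables draw from only 8 values {K, L, M, N, O, P, Q, R}, so each is used; only y₆ can be M, hence y₆ = M.
The 7 still-open variables draw from only 7 values {K, L, N, O, P, Q, R}, so each is used; only y₁ can be K, hence y₁ = K.
The 6 still-open variables together cover exactly {L, N, O, P, Q, R} — 6 values for 6 variables — and O appears only in y₂'s list, so y₂ = O.
y₄ and y₅ between them cover only {N, Q} — a naked pair. Remove those values from y₃, y₇, y₈.
So y₈ = L.

L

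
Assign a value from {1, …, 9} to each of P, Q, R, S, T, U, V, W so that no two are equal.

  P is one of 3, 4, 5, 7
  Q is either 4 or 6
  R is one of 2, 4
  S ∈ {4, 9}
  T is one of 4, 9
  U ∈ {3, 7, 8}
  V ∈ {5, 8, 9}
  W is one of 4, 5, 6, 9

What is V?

8

Among the 8 variables, 2 fits only R (and all 8 values in {2, 3, 4, 5, 6, 7, 8, 9} must be used), so R = 2.
The 2 variables S and T are confined to {4, 9}, which locks those values in; drop them from P, Q, V, W.
Q must be 6 (only option left). Remove 6 from W.
W must be 5 (only option left). Strike 5 from P, V.
So V = 8.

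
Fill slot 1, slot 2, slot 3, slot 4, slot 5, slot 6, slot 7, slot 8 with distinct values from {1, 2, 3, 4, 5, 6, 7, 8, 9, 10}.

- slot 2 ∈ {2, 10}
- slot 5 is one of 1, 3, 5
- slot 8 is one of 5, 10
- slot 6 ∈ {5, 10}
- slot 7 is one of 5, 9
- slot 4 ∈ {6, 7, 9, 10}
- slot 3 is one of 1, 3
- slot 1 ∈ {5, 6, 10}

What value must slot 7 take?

9

Among the 8 variables, 2 fits only slot 2 (and all 8 values in {1, 2, 3, 5, 6, 7, 9, 10} must be used), so slot 2 = 2.
Among the 7 still-open variables, 7 fits only slot 4 (and all 7 values in {1, 3, 5, 6, 7, 9, 10} must be used), so slot 4 = 7.
The 6 still-open variables together cover exactly {1, 3, 5, 6, 9, 10} — 6 values for 6 variables — and 6 appears only in slot 1's list, so slot 1 = 6.
Among the 5 still-open variables, 9 fits only slot 7 (and all 5 values in {1, 3, 5, 9, 10} must be used), so slot 7 = 9.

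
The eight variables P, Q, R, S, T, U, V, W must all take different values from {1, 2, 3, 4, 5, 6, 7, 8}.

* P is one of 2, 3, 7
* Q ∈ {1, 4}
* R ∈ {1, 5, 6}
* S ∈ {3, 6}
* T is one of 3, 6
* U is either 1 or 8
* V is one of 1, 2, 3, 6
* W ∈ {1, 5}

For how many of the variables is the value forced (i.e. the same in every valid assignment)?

4

Among the 8 variables, 4 fits only Q (and all 8 values in {1, 2, 3, 4, 5, 6, 7, 8} must be used), so Q = 4.
Among the 7 still-open variables, 7 fits only P (and all 7 values in {1, 2, 3, 5, 6, 7, 8} must be used), so P = 7.
The 6 still-open variables draw from only 6 values {1, 2, 3, 5, 6, 8}, so each is used; only V can be 2, hence V = 2.
The 5 still-open variables together cover exactly {1, 3, 5, 6, 8} — 5 values for 5 variables — and 8 appears only in U's list, so U = 8.
The 2 variables S and T are confined to {3, 6}, which locks those values in; drop them from R.
Determined: P=7, Q=4, U=8, V=2. The other variables each still have more than one consistent value. That makes 4.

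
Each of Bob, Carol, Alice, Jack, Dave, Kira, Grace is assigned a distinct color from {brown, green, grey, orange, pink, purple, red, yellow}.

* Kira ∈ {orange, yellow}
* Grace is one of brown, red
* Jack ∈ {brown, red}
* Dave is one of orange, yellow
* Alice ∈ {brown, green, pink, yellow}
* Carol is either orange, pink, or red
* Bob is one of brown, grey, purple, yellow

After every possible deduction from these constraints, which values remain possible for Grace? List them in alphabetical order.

Jack and Grace between them cover only {brown, red} — a naked pair. Remove those values from Bob, Carol, Alice.
Dave and Kira share exactly the 2 values {orange, yellow}; by pigeonhole those values go to them, so strike orange, yellow from Bob, Carol, Alice.
That leaves Carol = pink. Strike pink from Alice.
Alice must be green (only option left).
No further eliminations apply; Grace can still be any of brown, red.

brown, red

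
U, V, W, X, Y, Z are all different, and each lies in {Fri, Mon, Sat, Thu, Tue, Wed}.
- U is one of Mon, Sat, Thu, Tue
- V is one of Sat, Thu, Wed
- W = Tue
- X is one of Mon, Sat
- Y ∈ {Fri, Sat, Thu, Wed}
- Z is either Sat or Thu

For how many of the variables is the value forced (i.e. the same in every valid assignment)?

W's domain is down to {Tue}, so W = Tue. Eliminate Tue elsewhere: U.
Among the 5 still-open variables, Fri fits only Y (and all 5 values in {Fri, Mon, Sat, Thu, Wed} must be used), so Y = Fri.
Among the 4 still-open variables, Wed fits only V (and all 4 values in {Mon, Sat, Thu, Wed} must be used), so V = Wed.
Determined: V=Wed, W=Tue, Y=Fri. The other variables each still have more than one consistent value. That makes 3.

3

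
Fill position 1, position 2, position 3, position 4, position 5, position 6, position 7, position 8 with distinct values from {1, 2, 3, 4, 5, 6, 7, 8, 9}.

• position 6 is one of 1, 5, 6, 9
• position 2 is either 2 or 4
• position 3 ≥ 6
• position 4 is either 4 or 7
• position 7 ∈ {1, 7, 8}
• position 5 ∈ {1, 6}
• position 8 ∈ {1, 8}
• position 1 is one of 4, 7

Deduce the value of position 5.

6

Among the 8 variables, 2 fits only position 2 (and all 8 values in {1, 2, 4, 5, 6, 7, 8, 9} must be used), so position 2 = 2.
The 7 still-open variables together cover exactly {1, 4, 5, 6, 7, 8, 9} — 7 values for 7 variables — and 5 appears only in position 6's list, so position 6 = 5.
Among the 6 still-open variables, 9 fits only position 3 (and all 6 values in {1, 4, 6, 7, 8, 9} must be used), so position 3 = 9.
Among the 5 still-open variables, 6 fits only position 5 (and all 5 values in {1, 4, 6, 7, 8} must be used), so position 5 = 6.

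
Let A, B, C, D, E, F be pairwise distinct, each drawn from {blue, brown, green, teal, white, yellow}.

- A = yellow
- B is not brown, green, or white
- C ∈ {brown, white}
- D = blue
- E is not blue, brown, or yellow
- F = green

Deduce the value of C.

brown

A has just one choice, so A = yellow. Remove yellow from B.
D must be blue (only option left). Strike blue from B.
F must be green (only option left). Strike green from E.
B must be teal (only option left). So E can't be teal.
E's domain is down to {white}, so E = white. Eliminate white elsewhere: C.
So C = brown.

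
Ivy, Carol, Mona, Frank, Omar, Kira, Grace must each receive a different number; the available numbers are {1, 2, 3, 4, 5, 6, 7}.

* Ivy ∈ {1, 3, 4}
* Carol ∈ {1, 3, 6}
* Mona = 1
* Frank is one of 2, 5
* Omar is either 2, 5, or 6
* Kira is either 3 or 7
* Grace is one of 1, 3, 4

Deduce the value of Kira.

7

Mona must be 1 (only option left). Remove 1 from Ivy, Carol, Grace.
The 6 still-open variables together cover exactly {2, 3, 4, 5, 6, 7} — 6 values for 6 variables — and 7 appears only in Kira's list, so Kira = 7.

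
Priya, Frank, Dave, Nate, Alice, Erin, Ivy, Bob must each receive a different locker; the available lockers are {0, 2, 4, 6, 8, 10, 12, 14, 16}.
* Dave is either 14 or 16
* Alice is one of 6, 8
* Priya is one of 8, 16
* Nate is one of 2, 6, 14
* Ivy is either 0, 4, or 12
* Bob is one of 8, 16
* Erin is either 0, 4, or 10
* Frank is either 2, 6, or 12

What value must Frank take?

12

The 2 variables Priya and Bob are confined to {8, 16}, which locks those values in; drop them from Dave, Alice.
That leaves Dave = 14. So Nate can't be 14.
Alice has just one choice, so Alice = 6. Strike 6 from Frank, Nate.
Nate must be 2 (only option left). Strike 2 from Frank.
So Frank = 12.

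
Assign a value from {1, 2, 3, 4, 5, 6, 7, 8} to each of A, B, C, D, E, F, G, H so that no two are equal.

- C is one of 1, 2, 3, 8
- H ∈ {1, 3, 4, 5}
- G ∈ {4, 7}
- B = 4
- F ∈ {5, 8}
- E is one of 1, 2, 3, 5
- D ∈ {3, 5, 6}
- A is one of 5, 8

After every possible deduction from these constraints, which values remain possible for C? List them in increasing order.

B must be 4 (only option left). Strike 4 from G, H.
G must be 7 (only option left).
Among the 6 still-open variables, 6 fits only D (and all 6 values in {1, 2, 3, 5, 6, 8} must be used), so D = 6.
A and F share exactly the 2 values {5, 8}; by pigeonhole those values go to them, so strike 5, 8 from C, E, H.
No further eliminations apply; C can still be any of 1, 2, 3.

1, 2, 3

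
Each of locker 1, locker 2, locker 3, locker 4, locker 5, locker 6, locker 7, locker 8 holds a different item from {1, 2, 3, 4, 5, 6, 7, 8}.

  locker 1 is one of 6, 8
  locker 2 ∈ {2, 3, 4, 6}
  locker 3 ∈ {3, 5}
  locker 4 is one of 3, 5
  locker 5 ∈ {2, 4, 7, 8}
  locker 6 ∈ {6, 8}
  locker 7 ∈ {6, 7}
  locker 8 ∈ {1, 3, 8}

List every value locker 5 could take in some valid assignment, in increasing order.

2, 4

The 8 variables draw from only 8 values {1, 2, 3, 4, 5, 6, 7, 8}, so each is used; only locker 8 can be 1, hence locker 8 = 1.
The 2 variables locker 1 and locker 6 are confined to {6, 8}, which locks those values in; drop them from locker 2, locker 5, locker 7.
locker 7's domain is down to {7}, so locker 7 = 7. Eliminate 7 elsewhere: locker 5.
The 2 variables locker 3 and locker 4 are confined to {3, 5}, which locks those values in; drop them from locker 2.
No further eliminations apply; locker 5 can still be any of 2, 4.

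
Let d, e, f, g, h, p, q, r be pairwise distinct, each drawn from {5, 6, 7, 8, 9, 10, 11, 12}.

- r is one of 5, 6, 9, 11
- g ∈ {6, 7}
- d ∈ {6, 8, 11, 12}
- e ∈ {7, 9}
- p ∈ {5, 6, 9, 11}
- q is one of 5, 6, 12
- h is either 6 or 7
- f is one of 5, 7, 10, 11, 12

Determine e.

9

The 8 variables draw from only 8 values {5, 6, 7, 8, 9, 10, 11, 12}, so each is used; only d can be 8, hence d = 8.
The 7 still-open variables draw from only 7 values {5, 6, 7, 9, 10, 11, 12}, so each is used; only f can be 10, hence f = 10.
The 6 still-open variables together cover exactly {5, 6, 7, 9, 11, 12} — 6 values for 6 variables — and 12 appears only in q's list, so q = 12.
g and h between them cover only {6, 7} — a naked pair. Remove those values from e, p, r.
So e = 9.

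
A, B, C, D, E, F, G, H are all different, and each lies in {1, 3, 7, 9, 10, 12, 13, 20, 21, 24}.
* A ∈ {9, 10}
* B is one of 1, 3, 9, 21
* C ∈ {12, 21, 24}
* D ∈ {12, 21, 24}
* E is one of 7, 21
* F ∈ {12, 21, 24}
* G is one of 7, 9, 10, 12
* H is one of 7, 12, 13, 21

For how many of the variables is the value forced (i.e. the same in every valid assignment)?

2

C, D, F between them cover only {12, 21, 24} — a naked triple. Remove those values from B, E, G, H.
E's domain is down to {7}, so E = 7. Remove 7 from G, H.
H must be 13 (only option left).
The 2 variables A and G are confined to {9, 10}, which locks those values in; drop them from B.
Determined: E=7, H=13. The other variables each still have more than one consistent value. That makes 2.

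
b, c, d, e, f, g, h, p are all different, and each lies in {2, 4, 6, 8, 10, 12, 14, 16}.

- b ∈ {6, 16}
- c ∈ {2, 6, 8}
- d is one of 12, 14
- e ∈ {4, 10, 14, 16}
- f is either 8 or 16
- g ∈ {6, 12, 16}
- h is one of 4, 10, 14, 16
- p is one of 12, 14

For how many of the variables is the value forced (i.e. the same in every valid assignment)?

2

Among the 8 variables, 2 fits only c (and all 8 values in {2, 4, 6, 8, 10, 12, 14, 16} must be used), so c = 2.
Among the 7 still-open variables, 8 fits only f (and all 7 values in {4, 6, 8, 10, 12, 14, 16} must be used), so f = 8.
The 2 variables d and p are confined to {12, 14}, which locks those values in; drop them from e, g, h.
The 2 variables b and g are confined to {6, 16}, which locks those values in; drop them from e, h.
Determined: c=2, f=8. The other variables each still have more than one consistent value. That makes 2.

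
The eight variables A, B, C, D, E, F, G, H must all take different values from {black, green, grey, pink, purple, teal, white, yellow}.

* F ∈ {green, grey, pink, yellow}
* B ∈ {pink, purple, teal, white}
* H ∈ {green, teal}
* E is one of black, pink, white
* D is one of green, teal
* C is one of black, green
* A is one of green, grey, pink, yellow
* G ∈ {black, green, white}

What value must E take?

pink

Among the 8 variables, purple fits only B (and all 8 values in {black, green, grey, pink, purple, teal, white, yellow} must be used), so B = purple.
The 2 variables D and H are confined to {green, teal}, which locks those values in; drop them from A, C, F, G.
C has just one choice, so C = black. Strike black from E, G.
G's domain is down to {white}, so G = white. Eliminate white elsewhere: E.
So E = pink.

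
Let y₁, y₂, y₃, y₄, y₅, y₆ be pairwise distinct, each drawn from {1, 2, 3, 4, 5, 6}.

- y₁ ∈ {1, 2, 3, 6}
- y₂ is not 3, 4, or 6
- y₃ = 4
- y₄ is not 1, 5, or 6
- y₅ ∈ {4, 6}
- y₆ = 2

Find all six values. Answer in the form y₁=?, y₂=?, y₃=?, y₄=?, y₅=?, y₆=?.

y₃ has just one choice, so y₃ = 4. Remove 4 from y₄, y₅.
y₅ must be 6 (only option left). Eliminate 6 elsewhere: y₁.
That leaves y₆ = 2. Strike 2 from y₁, y₂, y₄.
y₄'s domain is down to {3}, so y₄ = 3. Eliminate 3 elsewhere: y₁.
That leaves y₁ = 1. So y₂ can't be 1.
y₂'s domain is down to {5}, so y₂ = 5.

y₁=1, y₂=5, y₃=4, y₄=3, y₅=6, y₆=2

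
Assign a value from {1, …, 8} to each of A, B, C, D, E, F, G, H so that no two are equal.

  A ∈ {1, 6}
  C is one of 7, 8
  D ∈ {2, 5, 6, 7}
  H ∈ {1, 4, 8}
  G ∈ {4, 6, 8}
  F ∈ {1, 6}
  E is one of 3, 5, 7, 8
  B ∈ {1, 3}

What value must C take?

The 8 variables together cover exactly {1, 2, 3, 4, 5, 6, 7, 8} — 8 values for 8 variables — and 2 appears only in D's list, so D = 2.
The 7 still-open variables together cover exactly {1, 3, 4, 5, 6, 7, 8} — 7 values for 7 variables — and 5 appears only in E's list, so E = 5.
Among the 6 still-open variables, 3 fits only B (and all 6 values in {1, 3, 4, 6, 7, 8} must be used), so B = 3.
Among the 5 still-open variables, 7 fits only C (and all 5 values in {1, 4, 6, 7, 8} must be used), so C = 7.

7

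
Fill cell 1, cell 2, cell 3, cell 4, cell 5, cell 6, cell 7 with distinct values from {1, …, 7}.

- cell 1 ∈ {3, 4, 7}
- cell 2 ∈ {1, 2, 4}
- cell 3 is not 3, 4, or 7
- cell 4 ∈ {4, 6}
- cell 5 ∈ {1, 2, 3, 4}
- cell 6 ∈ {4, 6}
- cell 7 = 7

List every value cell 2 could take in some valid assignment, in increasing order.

cell 7 has just one choice, so cell 7 = 7. Remove 7 from cell 1.
Among the 6 still-open variables, 5 fits only cell 3 (and all 6 values in {1, 2, 3, 4, 5, 6} must be used), so cell 3 = 5.
The 2 variables cell 4 and cell 6 are confined to {4, 6}, which locks those values in; drop them from cell 1, cell 2, cell 5.
cell 1's domain is down to {3}, so cell 1 = 3. Remove 3 from cell 5.
No further eliminations apply; cell 2 can still be any of 1, 2.

1, 2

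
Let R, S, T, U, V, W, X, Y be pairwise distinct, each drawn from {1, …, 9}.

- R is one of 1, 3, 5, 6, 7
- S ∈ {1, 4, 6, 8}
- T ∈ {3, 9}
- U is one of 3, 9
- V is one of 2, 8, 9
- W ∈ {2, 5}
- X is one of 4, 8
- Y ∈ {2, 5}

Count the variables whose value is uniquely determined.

T and U share exactly the 2 values {3, 9}; by pigeonhole those values go to them, so strike 3, 9 from R, V.
W and Y between them cover only {2, 5} — a naked pair. Remove those values from R, V.
V's domain is down to {8}, so V = 8. Remove 8 from S, X.
X's domain is down to {4}, so X = 4. Strike 4 from S.
Determined: V=8, X=4. The other variables each still have more than one consistent value. That makes 2.

2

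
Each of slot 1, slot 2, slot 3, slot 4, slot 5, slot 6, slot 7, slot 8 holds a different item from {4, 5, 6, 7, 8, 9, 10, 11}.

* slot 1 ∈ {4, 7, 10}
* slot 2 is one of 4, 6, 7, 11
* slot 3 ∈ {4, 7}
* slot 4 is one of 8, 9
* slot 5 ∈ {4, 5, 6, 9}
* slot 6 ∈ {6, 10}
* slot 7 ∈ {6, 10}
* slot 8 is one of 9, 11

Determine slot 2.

The 8 variables together cover exactly {4, 5, 6, 7, 8, 9, 10, 11} — 8 values for 8 variables — and 5 appears only in slot 5's list, so slot 5 = 5.
The 7 still-open variables draw from only 7 values {4, 6, 7, 8, 9, 10, 11}, so each is used; only slot 4 can be 8, hence slot 4 = 8.
The 6 still-open variables together cover exactly {4, 6, 7, 9, 10, 11} — 6 values for 6 variables — and 9 appears only in slot 8's list, so slot 8 = 9.
Among the 5 still-open variables, 11 fits only slot 2 (and all 5 values in {4, 6, 7, 10, 11} must be used), so slot 2 = 11.

11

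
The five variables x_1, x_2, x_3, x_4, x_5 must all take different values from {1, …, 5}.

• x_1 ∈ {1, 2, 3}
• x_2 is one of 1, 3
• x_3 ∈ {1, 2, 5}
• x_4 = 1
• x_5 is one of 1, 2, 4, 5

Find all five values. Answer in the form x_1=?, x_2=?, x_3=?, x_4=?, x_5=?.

x_1=2, x_2=3, x_3=5, x_4=1, x_5=4

x_4 has just one choice, so x_4 = 1. Eliminate 1 elsewhere: x_1, x_2, x_3, x_5.
x_2's domain is down to {3}, so x_2 = 3. So x_1 can't be 3.
x_1's domain is down to {2}, so x_1 = 2. So x_3, x_5 can't be 2.
x_3 has just one choice, so x_3 = 5. So x_5 can't be 5.
x_5 must be 4 (only option left).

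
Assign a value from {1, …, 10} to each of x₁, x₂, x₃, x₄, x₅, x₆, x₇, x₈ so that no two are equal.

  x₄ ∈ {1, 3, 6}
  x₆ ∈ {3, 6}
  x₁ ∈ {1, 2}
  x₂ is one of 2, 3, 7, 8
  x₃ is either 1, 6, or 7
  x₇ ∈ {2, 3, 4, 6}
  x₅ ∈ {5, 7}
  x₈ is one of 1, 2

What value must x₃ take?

7

Among the 8 variables, 4 fits only x₇ (and all 8 values in {1, 2, 3, 4, 5, 6, 7, 8} must be used), so x₇ = 4.
The 7 still-open variables together cover exactly {1, 2, 3, 5, 6, 7, 8} — 7 values for 7 variables — and 5 appears only in x₅'s list, so x₅ = 5.
Among the 6 still-open variables, 8 fits only x₂ (and all 6 values in {1, 2, 3, 6, 7, 8} must be used), so x₂ = 8.
The 5 still-open variables draw from only 5 values {1, 2, 3, 6, 7}, so each is used; only x₃ can be 7, hence x₃ = 7.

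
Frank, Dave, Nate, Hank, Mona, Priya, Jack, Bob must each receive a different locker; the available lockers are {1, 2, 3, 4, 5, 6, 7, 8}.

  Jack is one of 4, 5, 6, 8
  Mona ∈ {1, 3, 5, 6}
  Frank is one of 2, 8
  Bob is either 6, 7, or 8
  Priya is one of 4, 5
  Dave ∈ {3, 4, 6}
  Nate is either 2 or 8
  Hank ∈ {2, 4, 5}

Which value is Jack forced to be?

6

The 8 variables together cover exactly {1, 2, 3, 4, 5, 6, 7, 8} — 8 values for 8 variables — and 1 appears only in Mona's list, so Mona = 1.
Among the 7 still-open variables, 3 fits only Dave (and all 7 values in {2, 3, 4, 5, 6, 7, 8} must be used), so Dave = 3.
Among the 6 still-open variables, 7 fits only Bob (and all 6 values in {2, 4, 5, 6, 7, 8} must be used), so Bob = 7.
The 5 still-open variables together cover exactly {2, 4, 5, 6, 8} — 5 values for 5 variables — and 6 appears only in Jack's list, so Jack = 6.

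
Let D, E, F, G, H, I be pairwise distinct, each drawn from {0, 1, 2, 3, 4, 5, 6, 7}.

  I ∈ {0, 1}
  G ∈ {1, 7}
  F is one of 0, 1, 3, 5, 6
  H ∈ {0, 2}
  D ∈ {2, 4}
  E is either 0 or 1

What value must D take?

The 2 variables E and I are confined to {0, 1}, which locks those values in; drop them from F, G, H.
G has just one choice, so G = 7.
That leaves H = 2. So D can't be 2.
So D = 4.

4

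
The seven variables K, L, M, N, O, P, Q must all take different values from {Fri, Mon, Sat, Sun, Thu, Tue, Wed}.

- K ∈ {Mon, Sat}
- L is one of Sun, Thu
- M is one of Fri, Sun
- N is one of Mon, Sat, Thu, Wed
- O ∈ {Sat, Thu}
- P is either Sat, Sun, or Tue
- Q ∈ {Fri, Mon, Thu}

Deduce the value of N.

Wed

The 7 variables together cover exactly {Fri, Mon, Sat, Sun, Thu, Tue, Wed} — 7 values for 7 variables — and Tue appears only in P's list, so P = Tue.
The 6 still-open variables draw from only 6 values {Fri, Mon, Sat, Sun, Thu, Wed}, so each is used; only N can be Wed, hence N = Wed.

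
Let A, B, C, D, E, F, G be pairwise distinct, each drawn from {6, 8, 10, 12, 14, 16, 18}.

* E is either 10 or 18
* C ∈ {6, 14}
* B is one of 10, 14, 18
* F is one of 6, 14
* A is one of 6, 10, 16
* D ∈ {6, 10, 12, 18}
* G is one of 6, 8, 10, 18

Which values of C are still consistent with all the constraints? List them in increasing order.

The 7 variables together cover exactly {6, 8, 10, 12, 14, 16, 18} — 7 values for 7 variables — and 8 appears only in G's list, so G = 8.
Among the 6 still-open variables, 12 fits only D (and all 6 values in {6, 10, 12, 14, 16, 18} must be used), so D = 12.
The 5 still-open variables draw from only 5 values {6, 10, 14, 16, 18}, so each is used; only A can be 16, hence A = 16.
The 2 variables C and F are confined to {6, 14}, which locks those values in; drop them from B.
No further eliminations apply; C can still be any of 6, 14.

6, 14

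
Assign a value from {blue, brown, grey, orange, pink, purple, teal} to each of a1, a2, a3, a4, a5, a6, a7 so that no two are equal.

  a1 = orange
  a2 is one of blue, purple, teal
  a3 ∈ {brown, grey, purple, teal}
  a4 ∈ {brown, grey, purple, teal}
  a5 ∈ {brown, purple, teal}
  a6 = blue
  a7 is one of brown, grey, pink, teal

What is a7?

a1 must be orange (only option left).
That leaves a6 = blue. Remove blue from a2.
The 5 still-open variables draw from only 5 values {brown, grey, pink, purple, teal}, so each is used; only a7 can be pink, hence a7 = pink.

pink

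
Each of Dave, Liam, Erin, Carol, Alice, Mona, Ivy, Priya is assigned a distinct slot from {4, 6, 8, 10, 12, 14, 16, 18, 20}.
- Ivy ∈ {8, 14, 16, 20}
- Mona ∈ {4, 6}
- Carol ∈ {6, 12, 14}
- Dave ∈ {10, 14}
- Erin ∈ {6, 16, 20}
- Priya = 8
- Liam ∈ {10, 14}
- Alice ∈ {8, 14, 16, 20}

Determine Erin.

Priya must be 8 (only option left). Strike 8 from Alice, Ivy.
Among the 7 still-open variables, 4 fits only Mona (and all 7 values in {4, 6, 10, 12, 14, 16, 20} must be used), so Mona = 4.
Among the 6 still-open variables, 12 fits only Carol (and all 6 values in {6, 10, 12, 14, 16, 20} must be used), so Carol = 12.
The 5 still-open variables together cover exactly {6, 10, 14, 16, 20} — 5 values for 5 variables — and 6 appears only in Erin's list, so Erin = 6.

6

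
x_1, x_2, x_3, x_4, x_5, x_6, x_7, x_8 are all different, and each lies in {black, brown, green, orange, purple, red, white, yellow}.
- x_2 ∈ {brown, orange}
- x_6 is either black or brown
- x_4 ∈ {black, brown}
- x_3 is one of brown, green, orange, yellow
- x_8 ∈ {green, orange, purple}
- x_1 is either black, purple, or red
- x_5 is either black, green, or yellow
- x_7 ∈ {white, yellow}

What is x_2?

orange

Among the 8 variables, red fits only x_1 (and all 8 values in {black, brown, green, orange, purple, red, white, yellow} must be used), so x_1 = red.
The 7 still-open variables together cover exactly {black, brown, green, orange, purple, white, yellow} — 7 values for 7 variables — and purple appears only in x_8's list, so x_8 = purple.
The 6 still-open variables together cover exactly {black, brown, green, orange, white, yellow} — 6 values for 6 variables — and white appears only in x_7's list, so x_7 = white.
x_4 and x_6 between them cover only {black, brown} — a naked pair. Remove those values from x_2, x_3, x_5.
So x_2 = orange.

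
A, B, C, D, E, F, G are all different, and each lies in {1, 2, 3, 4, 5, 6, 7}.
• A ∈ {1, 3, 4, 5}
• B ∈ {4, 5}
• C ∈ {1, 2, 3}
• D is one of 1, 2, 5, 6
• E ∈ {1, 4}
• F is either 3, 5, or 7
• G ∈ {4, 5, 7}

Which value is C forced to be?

2

Among the 7 variables, 6 fits only D (and all 7 values in {1, 2, 3, 4, 5, 6, 7} must be used), so D = 6.
The 6 still-open variables draw from only 6 values {1, 2, 3, 4, 5, 7}, so each is used; only C can be 2, hence C = 2.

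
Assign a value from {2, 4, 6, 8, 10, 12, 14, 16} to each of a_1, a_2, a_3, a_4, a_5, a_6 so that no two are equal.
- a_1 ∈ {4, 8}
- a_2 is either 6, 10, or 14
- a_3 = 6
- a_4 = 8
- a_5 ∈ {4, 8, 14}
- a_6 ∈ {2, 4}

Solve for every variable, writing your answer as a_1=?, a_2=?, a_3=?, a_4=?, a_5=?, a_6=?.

a_1=4, a_2=10, a_3=6, a_4=8, a_5=14, a_6=2

a_3 has just one choice, so a_3 = 6. Remove 6 from a_2.
a_4 has just one choice, so a_4 = 8. Strike 8 from a_1, a_5.
That leaves a_1 = 4. Eliminate 4 elsewhere: a_5, a_6.
That leaves a_5 = 14. Eliminate 14 elsewhere: a_2.
a_6 has just one choice, so a_6 = 2.
a_2's domain is down to {10}, so a_2 = 10.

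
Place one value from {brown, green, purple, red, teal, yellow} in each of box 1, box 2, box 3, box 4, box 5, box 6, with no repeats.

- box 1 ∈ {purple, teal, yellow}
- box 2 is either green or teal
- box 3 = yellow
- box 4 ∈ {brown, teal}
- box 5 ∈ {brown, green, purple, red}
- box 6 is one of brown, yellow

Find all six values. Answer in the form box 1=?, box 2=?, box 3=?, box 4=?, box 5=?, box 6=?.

box 1=purple, box 2=green, box 3=yellow, box 4=teal, box 5=red, box 6=brown

box 3's domain is down to {yellow}, so box 3 = yellow. Strike yellow from box 1, box 6.
box 6 has just one choice, so box 6 = brown. Remove brown from box 4, box 5.
box 4's domain is down to {teal}, so box 4 = teal. Strike teal from box 1, box 2.
That leaves box 1 = purple. Remove purple from box 5.
That leaves box 2 = green. Strike green from box 5.
box 5's domain is down to {red}, so box 5 = red.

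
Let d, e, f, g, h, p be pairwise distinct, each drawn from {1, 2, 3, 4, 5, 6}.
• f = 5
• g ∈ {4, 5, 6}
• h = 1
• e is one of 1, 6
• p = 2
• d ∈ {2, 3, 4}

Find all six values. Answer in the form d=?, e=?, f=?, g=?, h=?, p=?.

f must be 5 (only option left). Eliminate 5 elsewhere: g.
h has just one choice, so h = 1. Remove 1 from e.
That leaves p = 2. So d can't be 2.
That leaves e = 6. Remove 6 from g.
g has just one choice, so g = 4. So d can't be 4.
d's domain is down to {3}, so d = 3.

d=3, e=6, f=5, g=4, h=1, p=2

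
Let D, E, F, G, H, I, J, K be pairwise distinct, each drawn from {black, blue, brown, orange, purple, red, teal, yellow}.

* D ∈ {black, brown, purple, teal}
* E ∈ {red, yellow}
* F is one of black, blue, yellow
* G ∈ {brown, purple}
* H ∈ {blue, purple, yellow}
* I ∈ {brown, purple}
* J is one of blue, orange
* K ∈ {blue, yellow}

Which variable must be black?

F

The 8 variables draw from only 8 values {black, blue, brown, orange, purple, red, teal, yellow}, so each is used; only J can be orange, hence J = orange.
Among the 7 still-open variables, red fits only E (and all 7 values in {black, blue, brown, purple, red, teal, yellow} must be used), so E = red.
Among the 6 still-open variables, teal fits only D (and all 6 values in {black, blue, brown, purple, teal, yellow} must be used), so D = teal.
The 5 still-open variables draw from only 5 values {black, blue, brown, purple, yellow}, so each is used; only F can be black, hence F = black.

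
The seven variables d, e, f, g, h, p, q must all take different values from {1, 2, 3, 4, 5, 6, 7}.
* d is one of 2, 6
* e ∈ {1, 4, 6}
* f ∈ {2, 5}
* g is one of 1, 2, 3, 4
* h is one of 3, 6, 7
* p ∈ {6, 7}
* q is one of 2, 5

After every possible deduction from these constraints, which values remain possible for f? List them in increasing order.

2, 5

f and q share exactly the 2 values {2, 5}; by pigeonhole those values go to them, so strike 2, 5 from d, g.
d has just one choice, so d = 6. So e, h, p can't be 6.
p's domain is down to {7}, so p = 7. Eliminate 7 elsewhere: h.
h's domain is down to {3}, so h = 3. So g can't be 3.
No further eliminations apply; f can still be any of 2, 5.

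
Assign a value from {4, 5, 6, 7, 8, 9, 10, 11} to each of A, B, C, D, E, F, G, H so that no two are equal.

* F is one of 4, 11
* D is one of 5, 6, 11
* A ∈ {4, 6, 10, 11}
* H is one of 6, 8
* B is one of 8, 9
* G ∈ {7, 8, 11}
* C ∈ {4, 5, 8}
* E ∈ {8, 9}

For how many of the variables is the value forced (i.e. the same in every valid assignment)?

3

The 8 variables draw from only 8 values {4, 5, 6, 7, 8, 9, 10, 11}, so each is used; only G can be 7, hence G = 7.
The 7 still-open variables together cover exactly {4, 5, 6, 8, 9, 10, 11} — 7 values for 7 variables — and 10 appears only in A's list, so A = 10.
B and E between them cover only {8, 9} — a naked pair. Remove those values from C, H.
H has just one choice, so H = 6. Strike 6 from D.
Determined: A=10, G=7, H=6. The other variables each still have more than one consistent value. That makes 3.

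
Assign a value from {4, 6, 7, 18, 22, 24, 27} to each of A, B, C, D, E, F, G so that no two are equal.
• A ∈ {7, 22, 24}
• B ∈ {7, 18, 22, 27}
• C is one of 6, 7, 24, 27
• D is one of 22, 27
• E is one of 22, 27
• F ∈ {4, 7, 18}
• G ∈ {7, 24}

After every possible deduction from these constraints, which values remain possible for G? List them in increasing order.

7, 24

The 7 variables draw from only 7 values {4, 6, 7, 18, 22, 24, 27}, so each is used; only F can be 4, hence F = 4.
The 6 still-open variables draw from only 6 values {6, 7, 18, 22, 24, 27}, so each is used; only C can be 6, hence C = 6.
The 5 still-open variables together cover exactly {7, 18, 22, 24, 27} — 5 values for 5 variables — and 18 appears only in B's list, so B = 18.
D and E between them cover only {22, 27} — a naked pair. Remove those values from A.
No further eliminations apply; G can still be any of 7, 24.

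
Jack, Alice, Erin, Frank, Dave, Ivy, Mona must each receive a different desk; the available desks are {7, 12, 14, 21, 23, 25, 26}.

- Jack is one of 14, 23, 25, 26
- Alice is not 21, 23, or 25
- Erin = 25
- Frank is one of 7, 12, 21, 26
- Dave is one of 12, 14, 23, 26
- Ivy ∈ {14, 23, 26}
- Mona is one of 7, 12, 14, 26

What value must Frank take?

21

Erin has just one choice, so Erin = 25. Remove 25 from Jack.
The 6 still-open variables draw from only 6 values {7, 12, 14, 21, 23, 26}, so each is used; only Frank can be 21, hence Frank = 21.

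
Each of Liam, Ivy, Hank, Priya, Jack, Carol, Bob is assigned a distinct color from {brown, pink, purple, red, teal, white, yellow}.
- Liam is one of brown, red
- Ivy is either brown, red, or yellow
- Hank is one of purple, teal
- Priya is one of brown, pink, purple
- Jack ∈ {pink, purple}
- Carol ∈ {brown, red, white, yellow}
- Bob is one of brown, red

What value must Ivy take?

yellow

The 7 variables together cover exactly {brown, pink, purple, red, teal, white, yellow} — 7 values for 7 variables — and teal appears only in Hank's list, so Hank = teal.
The 6 still-open variables draw from only 6 values {brown, pink, purple, red, white, yellow}, so each is used; only Carol can be white, hence Carol = white.
The 5 still-open variables draw from only 5 values {brown, pink, purple, red, yellow}, so each is used; only Ivy can be yellow, hence Ivy = yellow.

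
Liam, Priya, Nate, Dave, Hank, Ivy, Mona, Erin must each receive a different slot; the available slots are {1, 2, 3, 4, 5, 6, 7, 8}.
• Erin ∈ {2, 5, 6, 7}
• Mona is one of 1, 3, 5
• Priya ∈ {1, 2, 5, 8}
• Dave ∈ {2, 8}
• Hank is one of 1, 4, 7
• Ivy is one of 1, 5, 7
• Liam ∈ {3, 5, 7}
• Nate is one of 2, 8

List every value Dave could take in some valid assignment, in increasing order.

The 8 variables together cover exactly {1, 2, 3, 4, 5, 6, 7, 8} — 8 values for 8 variables — and 4 appears only in Hank's list, so Hank = 4.
The 7 still-open variables together cover exactly {1, 2, 3, 5, 6, 7, 8} — 7 values for 7 variables — and 6 appears only in Erin's list, so Erin = 6.
The 2 variables Nate and Dave are confined to {2, 8}, which locks those values in; drop them from Priya.
No further eliminations apply; Dave can still be any of 2, 8.

2, 8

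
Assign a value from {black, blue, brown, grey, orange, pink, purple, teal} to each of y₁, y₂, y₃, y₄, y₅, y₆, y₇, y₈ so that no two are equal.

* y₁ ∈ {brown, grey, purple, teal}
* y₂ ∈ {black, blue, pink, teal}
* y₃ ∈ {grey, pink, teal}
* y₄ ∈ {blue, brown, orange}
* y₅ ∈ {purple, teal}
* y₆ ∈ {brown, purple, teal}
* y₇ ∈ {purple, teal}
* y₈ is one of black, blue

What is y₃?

pink

Among the 8 variables, orange fits only y₄ (and all 8 values in {black, blue, brown, grey, orange, pink, purple, teal} must be used), so y₄ = orange.
The 2 variables y₅ and y₇ are confined to {purple, teal}, which locks those values in; drop them from y₁, y₂, y₃, y₆.
y₆ has just one choice, so y₆ = brown. Eliminate brown elsewhere: y₁.
y₁'s domain is down to {grey}, so y₁ = grey. So y₃ can't be grey.
So y₃ = pink.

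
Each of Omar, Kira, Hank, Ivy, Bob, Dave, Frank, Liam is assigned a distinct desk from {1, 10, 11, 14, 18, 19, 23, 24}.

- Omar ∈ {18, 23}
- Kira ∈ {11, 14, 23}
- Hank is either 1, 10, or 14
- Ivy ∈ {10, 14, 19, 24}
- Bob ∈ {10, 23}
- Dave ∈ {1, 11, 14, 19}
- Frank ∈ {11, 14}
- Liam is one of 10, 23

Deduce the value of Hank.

The 8 variables draw from only 8 values {1, 10, 11, 14, 18, 19, 23, 24}, so each is used; only Omar can be 18, hence Omar = 18.
Among the 7 still-open variables, 24 fits only Ivy (and all 7 values in {1, 10, 11, 14, 19, 23, 24} must be used), so Ivy = 24.
Among the 6 still-open variables, 19 fits only Dave (and all 6 values in {1, 10, 11, 14, 19, 23} must be used), so Dave = 19.
The 5 still-open variables together cover exactly {1, 10, 11, 14, 23} — 5 values for 5 variables — and 1 appears only in Hank's list, so Hank = 1.

1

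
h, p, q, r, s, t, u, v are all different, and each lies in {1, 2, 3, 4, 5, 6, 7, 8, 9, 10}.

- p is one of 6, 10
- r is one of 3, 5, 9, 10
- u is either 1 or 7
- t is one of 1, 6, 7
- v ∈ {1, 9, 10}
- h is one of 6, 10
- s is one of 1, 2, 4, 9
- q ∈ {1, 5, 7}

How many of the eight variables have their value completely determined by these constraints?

3

h and p share exactly the 2 values {6, 10}; by pigeonhole those values go to them, so strike 6, 10 from r, t, v.
t and u share exactly the 2 values {1, 7}; by pigeonhole those values go to them, so strike 1, 7 from q, s, v.
That leaves q = 5. So r can't be 5.
v's domain is down to {9}, so v = 9. Eliminate 9 elsewhere: r, s.
r's domain is down to {3}, so r = 3.
Determined: q=5, r=3, v=9. The other variables each still have more than one consistent value. That makes 3.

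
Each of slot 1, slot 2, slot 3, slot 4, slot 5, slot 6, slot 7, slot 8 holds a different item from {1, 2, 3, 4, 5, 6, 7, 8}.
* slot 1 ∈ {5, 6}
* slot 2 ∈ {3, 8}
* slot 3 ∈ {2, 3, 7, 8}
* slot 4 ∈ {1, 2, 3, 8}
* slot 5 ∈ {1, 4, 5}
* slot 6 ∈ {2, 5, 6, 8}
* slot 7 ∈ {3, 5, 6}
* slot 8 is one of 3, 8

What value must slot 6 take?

The 8 variables together cover exactly {1, 2, 3, 4, 5, 6, 7, 8} — 8 values for 8 variables — and 4 appears only in slot 5's list, so slot 5 = 4.
The 7 still-open variables draw from only 7 values {1, 2, 3, 5, 6, 7, 8}, so each is used; only slot 4 can be 1, hence slot 4 = 1.
The 6 still-open variables draw from only 6 values {2, 3, 5, 6, 7, 8}, so each is used; only slot 3 can be 7, hence slot 3 = 7.
Among the 5 still-open variables, 2 fits only slot 6 (and all 5 values in {2, 3, 5, 6, 8} must be used), so slot 6 = 2.

2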